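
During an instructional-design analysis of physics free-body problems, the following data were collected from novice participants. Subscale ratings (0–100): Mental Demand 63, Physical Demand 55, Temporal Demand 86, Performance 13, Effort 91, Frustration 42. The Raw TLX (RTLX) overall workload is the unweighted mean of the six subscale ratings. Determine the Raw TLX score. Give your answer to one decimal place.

Sum of ratings = 63 + 55 + 86 + 13 + 91 + 42 = 350.
RTLX = 350 / 6 = 58.3333 ≈ 58.3.

58.3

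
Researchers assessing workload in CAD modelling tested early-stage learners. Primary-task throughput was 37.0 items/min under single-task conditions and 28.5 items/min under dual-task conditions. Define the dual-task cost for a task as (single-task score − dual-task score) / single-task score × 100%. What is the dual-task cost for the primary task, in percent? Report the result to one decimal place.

23.0

Cost = (37.0 − 28.5) / 37.0 × 100%
     = 8.5000 / 37.0 × 100% = 22.9730%.
≈ 23.0%.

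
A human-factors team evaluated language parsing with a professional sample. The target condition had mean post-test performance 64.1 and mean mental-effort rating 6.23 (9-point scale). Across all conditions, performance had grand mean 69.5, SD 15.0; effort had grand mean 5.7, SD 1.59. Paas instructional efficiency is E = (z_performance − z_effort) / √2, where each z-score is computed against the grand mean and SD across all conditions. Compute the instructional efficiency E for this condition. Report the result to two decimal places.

-0.49

z_performance = (64.1 − 69.5) / 15.0 = -5.4000 / 15.0 = -0.3600.
z_effort = (6.23 − 5.7) / 1.59 = 0.5300 / 1.59 = 0.3333.
z_P − z_E = -0.3600 − 0.3333 = -0.6933.
E = -0.6933 / √2 = -0.6933 / 1.41421 = -0.4902 ≈ -0.49.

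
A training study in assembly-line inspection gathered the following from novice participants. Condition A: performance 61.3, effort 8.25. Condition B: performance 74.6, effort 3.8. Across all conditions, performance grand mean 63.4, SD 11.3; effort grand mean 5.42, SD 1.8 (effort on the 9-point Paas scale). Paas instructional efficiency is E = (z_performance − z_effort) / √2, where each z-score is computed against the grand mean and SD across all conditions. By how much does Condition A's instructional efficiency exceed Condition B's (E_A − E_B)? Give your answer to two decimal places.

-2.58

Condition A: z_P = (61.3 − 63.4)/11.3 = -0.1858; z_E = (8.25 − 5.42)/1.8 = 1.5722; E_A = (-0.1858 − 1.5722)/√2 = -1.2431.
Condition B: z_P = (74.6 − 63.4)/11.3 = 0.9912; z_E = (3.8 − 5.42)/1.8 = -0.9000; E_B = (0.9912 − (-0.9000))/√2 = 1.3373.
E_A − E_B = -1.2431 − 1.3373 = -2.5804 ≈ -2.58.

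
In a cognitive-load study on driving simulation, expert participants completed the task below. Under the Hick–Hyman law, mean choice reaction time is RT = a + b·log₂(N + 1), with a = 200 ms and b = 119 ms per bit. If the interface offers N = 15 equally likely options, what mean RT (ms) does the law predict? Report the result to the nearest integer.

log₂(15 + 1) = log₂(16) = 4.0000.
RT = 200 + 119 × 4.0000 = 200 + 476.0000 = 676.0000 ms.
≈ 676 ms.

676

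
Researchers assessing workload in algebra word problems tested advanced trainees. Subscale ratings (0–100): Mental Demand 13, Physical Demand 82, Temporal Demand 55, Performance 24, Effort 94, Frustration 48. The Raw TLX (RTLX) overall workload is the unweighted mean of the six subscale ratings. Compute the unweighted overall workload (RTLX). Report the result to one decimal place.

Sum of ratings = 13 + 82 + 55 + 24 + 94 + 48 = 316.
RTLX = 316 / 6 = 52.6667 ≈ 52.7.

52.7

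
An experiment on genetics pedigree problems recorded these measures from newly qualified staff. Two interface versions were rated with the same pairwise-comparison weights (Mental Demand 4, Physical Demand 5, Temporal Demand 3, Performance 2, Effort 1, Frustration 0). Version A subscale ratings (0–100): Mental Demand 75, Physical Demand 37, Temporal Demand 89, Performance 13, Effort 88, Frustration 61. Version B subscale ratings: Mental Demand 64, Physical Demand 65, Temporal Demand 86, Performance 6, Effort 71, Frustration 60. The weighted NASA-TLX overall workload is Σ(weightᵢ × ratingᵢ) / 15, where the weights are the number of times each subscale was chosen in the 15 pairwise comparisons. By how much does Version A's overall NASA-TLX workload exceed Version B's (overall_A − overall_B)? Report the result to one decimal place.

Version A weighted sum = 4·75 + 5·37 + 3·89 + 2·13 + 1·88 + 0·61 = 300 + 185 + 267 + 26 + 88 + 0 = 866; overall_A = 866/15 = 57.7333.
Version B weighted sum = 4·64 + 5·65 + 3·86 + 2·6 + 1·71 + 0·60 = 256 + 325 + 258 + 12 + 71 + 0 = 922; overall_B = 922/15 = 61.4667.
Difference = 57.7333 − 61.4667 = -3.7334 ≈ -3.7.

-3.7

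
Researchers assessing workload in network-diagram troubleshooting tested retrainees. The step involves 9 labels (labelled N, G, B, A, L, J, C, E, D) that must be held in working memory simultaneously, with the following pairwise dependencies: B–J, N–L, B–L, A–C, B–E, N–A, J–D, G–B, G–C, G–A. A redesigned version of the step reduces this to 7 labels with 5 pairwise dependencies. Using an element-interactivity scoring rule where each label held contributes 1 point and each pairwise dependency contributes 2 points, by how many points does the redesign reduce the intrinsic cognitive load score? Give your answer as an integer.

Original: 9 × 1 + 10 × 2 = 9 + 20 = 29.
Redesigned: 7 × 1 + 5 × 2 = 7 + 10 = 17.
Reduction = 29 − 17 = 12.

12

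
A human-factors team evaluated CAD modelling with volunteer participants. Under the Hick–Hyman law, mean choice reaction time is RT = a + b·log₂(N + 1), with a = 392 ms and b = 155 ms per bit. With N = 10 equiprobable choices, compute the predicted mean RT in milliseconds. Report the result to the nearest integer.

928

log₂(10 + 1) = log₂(11) = 3.4594.
RT = 392 + 155 × 3.4594 = 392 + 536.2070 = 928.2070 ms.
≈ 928 ms.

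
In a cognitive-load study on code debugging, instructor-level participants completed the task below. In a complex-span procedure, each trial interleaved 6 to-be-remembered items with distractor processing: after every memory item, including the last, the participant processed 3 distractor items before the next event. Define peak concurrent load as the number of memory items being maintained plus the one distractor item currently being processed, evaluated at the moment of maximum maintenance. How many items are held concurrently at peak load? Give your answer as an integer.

7

Maintenance is greatest during the distractor(s) after memory item 6: all 6 memory items are being held.
One distractor item is concurrently being processed.
Peak concurrent load = 6 + 1 = 7 items.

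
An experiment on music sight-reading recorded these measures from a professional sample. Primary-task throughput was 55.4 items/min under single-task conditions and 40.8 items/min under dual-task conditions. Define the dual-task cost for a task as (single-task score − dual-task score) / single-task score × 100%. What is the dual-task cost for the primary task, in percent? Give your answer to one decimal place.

26.4

Cost = (55.4 − 40.8) / 55.4 × 100%
     = 14.6000 / 55.4 × 100% = 26.3538%.
≈ 26.4%.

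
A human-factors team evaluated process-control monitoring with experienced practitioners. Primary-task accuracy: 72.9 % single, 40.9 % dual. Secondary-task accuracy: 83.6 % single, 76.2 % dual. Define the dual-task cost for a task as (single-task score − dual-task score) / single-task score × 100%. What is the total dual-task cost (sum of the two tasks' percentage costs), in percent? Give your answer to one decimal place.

52.7

Primary cost = (72.9 − 40.9) / 72.9 × 100% = 43.8957%.
Secondary cost = (83.6 − 76.2) / 83.6 × 100% = 8.8517%.
Total = 43.8957% + 8.8517% = 52.7474% ≈ 52.7%.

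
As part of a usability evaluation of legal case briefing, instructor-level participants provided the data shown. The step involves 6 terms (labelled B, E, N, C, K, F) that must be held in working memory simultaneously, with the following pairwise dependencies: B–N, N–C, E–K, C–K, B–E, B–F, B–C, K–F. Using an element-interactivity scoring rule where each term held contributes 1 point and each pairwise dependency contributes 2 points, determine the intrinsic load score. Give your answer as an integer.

22

Count of terms held simultaneously: 6.
Count of pairwise dependencies listed: 8.
Element contribution: 6 × 1 = 6.
Interaction contribution: 8 × 2 = 16.
Intrinsic load = 6 + 16 = 22.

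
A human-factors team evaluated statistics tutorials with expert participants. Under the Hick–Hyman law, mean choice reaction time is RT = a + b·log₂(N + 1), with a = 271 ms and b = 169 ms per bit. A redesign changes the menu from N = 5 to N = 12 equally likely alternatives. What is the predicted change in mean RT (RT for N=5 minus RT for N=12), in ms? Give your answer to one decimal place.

-188.5

RT(5) = 271 + 169·log₂(6) = 271 + 169·2.5850 = 707.8650 ms.
RT(12) = 271 + 169·log₂(13) = 271 + 169·3.7004 = 896.3676 ms.
Difference = 707.8650 − 896.3676 = -188.5026 ≈ -188.5 ms.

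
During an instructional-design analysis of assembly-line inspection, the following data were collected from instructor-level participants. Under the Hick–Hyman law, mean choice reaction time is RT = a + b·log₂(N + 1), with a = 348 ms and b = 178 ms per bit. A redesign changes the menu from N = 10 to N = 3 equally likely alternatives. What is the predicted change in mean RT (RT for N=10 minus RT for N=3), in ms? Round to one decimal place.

RT(10) = 348 + 178·log₂(11) = 348 + 178·3.4594 = 963.7732 ms.
RT(3) = 348 + 178·log₂(4) = 348 + 178·2.0000 = 704.0000 ms.
Difference = 963.7732 − 704.0000 = 259.7732 ≈ 259.8 ms.

259.8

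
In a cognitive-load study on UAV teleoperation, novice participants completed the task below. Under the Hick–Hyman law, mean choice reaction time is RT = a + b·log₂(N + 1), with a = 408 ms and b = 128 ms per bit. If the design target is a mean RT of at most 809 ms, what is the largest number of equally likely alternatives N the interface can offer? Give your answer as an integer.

7

Set 408 + 128·log₂(N + 1) ≤ 809.
log₂(N + 1) ≤ (809 − 408) / 128 = 3.1328.
N + 1 ≤ 2^3.1328 = 8.7714.
N ≤ 7.7714, so the largest integer N is 7.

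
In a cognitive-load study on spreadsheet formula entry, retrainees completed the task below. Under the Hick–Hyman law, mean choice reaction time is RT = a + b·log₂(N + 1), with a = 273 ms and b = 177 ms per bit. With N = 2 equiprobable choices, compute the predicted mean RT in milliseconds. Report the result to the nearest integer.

log₂(2 + 1) = log₂(3) = 1.5850.
RT = 273 + 177 × 1.5850 = 273 + 280.5450 = 553.5450 ms.
≈ 554 ms.

554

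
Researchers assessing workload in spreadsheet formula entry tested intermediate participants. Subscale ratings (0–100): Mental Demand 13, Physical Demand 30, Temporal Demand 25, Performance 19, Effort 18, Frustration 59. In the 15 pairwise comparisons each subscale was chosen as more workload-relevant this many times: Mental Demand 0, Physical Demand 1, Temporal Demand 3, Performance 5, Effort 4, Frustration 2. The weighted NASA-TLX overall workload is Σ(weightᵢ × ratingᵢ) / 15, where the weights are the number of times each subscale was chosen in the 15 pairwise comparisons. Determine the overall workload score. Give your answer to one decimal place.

26.0

The tallies are the weights (they sum to 15).
Weighted sum = 0·13 + 1·30 + 3·25 + 5·19 + 4·18 + 2·59
            = 0 + 30 + 75 + 95 + 72 + 118 = 390.
Overall workload = 390 / 15 = 26.0000 ≈ 26.0.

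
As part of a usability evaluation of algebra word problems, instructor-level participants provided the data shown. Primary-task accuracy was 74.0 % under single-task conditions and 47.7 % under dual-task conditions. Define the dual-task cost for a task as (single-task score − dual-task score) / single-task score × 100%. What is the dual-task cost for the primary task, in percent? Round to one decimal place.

Cost = (74.0 − 47.7) / 74.0 × 100%
     = 26.3000 / 74.0 × 100% = 35.5405%.
≈ 35.5%.

35.5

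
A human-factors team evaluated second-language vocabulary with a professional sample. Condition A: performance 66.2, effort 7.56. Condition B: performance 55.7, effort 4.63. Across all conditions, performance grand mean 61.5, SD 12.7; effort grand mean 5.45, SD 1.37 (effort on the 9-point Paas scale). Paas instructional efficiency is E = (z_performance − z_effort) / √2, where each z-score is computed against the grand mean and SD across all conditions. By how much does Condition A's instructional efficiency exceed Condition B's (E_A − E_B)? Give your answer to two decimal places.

-0.93

Condition A: z_P = (66.2 − 61.5)/12.7 = 0.3701; z_E = (7.56 − 5.45)/1.37 = 1.5401; E_A = (0.3701 − 1.5401)/√2 = -0.8273.
Condition B: z_P = (55.7 − 61.5)/12.7 = -0.4567; z_E = (4.63 − 5.45)/1.37 = -0.5985; E_B = (-0.4567 − (-0.5985))/√2 = 0.1003.
E_A − E_B = -0.8273 − 0.1003 = -0.9276 ≈ -0.93.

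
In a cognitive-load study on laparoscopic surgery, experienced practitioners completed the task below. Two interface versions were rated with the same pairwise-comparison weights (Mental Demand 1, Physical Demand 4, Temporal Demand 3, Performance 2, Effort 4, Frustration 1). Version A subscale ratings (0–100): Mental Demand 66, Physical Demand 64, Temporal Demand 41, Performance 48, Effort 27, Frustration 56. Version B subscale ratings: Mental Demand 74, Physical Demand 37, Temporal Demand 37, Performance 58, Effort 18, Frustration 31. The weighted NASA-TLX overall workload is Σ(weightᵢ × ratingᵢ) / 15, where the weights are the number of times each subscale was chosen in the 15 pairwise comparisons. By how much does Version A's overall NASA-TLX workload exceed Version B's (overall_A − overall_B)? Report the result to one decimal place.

Version A weighted sum = 1·66 + 4·64 + 3·41 + 2·48 + 4·27 + 1·56 = 66 + 256 + 123 + 96 + 108 + 56 = 705; overall_A = 705/15 = 47.0000.
Version B weighted sum = 1·74 + 4·37 + 3·37 + 2·58 + 4·18 + 1·31 = 74 + 148 + 111 + 116 + 72 + 31 = 552; overall_B = 552/15 = 36.8000.
Difference = 47.0000 − 36.8000 = 10.2000 ≈ 10.2.

10.2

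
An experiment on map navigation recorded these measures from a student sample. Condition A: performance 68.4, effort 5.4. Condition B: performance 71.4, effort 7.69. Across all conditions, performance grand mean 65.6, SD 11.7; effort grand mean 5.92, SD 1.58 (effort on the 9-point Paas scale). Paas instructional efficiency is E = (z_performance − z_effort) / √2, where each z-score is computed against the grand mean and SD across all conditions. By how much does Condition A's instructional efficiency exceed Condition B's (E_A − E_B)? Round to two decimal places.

0.84

Condition A: z_P = (68.4 − 65.6)/11.7 = 0.2393; z_E = (5.4 − 5.92)/1.58 = -0.3291; E_A = (0.2393 − (-0.3291))/√2 = 0.4019.
Condition B: z_P = (71.4 − 65.6)/11.7 = 0.4957; z_E = (7.69 − 5.92)/1.58 = 1.1203; E_B = (0.4957 − 1.1203)/√2 = -0.4417.
E_A − E_B = 0.4019 − (-0.4417) = 0.8436 ≈ 0.84.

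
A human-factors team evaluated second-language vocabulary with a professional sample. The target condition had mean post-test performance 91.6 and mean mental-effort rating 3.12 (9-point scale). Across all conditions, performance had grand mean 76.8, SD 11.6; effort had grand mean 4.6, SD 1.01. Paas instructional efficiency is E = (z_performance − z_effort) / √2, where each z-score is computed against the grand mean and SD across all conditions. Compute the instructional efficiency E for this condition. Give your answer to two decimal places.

z_performance = (91.6 − 76.8) / 11.6 = 14.8000 / 11.6 = 1.2759.
z_effort = (3.12 − 4.6) / 1.01 = -1.4800 / 1.01 = -1.4653.
z_P − z_E = 1.2759 − (-1.4653) = 2.7412.
E = 2.7412 / √2 = 2.7412 / 1.41421 = 1.9383 ≈ 1.94.

1.94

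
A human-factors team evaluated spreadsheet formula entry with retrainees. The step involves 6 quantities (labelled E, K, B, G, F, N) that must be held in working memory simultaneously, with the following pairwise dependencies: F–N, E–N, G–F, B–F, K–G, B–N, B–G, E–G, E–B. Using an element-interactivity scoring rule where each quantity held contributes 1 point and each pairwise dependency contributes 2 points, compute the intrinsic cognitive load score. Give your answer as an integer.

Count of quantities held simultaneously: 6.
Count of pairwise dependencies listed: 9.
Element contribution: 6 × 1 = 6.
Interaction contribution: 9 × 2 = 18.
Intrinsic load = 6 + 18 = 24.

24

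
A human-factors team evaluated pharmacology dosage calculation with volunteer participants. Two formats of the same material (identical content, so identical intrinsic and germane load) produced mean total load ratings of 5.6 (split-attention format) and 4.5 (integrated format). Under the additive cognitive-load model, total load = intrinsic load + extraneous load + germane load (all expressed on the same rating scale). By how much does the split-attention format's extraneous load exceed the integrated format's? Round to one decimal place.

Intrinsic and germane load are equal across formats, so the difference in total load equals the difference in extraneous load.
Extraneous-load difference = 5.6 − 4.5 = 1.1.

1.1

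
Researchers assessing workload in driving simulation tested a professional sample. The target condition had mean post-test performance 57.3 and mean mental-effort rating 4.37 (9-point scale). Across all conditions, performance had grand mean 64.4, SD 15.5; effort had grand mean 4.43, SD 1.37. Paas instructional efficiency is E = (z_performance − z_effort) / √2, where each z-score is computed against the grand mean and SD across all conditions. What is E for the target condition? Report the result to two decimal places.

z_performance = (57.3 − 64.4) / 15.5 = -7.1000 / 15.5 = -0.4581.
z_effort = (4.37 − 4.43) / 1.37 = -0.0600 / 1.37 = -0.0438.
z_P − z_E = -0.4581 − (-0.0438) = -0.4143.
E = -0.4143 / √2 = -0.4143 / 1.41421 = -0.2930 ≈ -0.29.

-0.29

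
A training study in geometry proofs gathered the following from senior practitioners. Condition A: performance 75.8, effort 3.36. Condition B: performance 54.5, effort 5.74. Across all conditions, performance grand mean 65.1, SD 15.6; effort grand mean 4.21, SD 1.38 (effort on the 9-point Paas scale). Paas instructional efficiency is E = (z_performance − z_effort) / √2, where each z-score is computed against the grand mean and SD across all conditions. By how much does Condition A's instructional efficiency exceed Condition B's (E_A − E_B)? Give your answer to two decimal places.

2.18

Condition A: z_P = (75.8 − 65.1)/15.6 = 0.6859; z_E = (3.36 − 4.21)/1.38 = -0.6159; E_A = (0.6859 − (-0.6159))/√2 = 0.9205.
Condition B: z_P = (54.5 − 65.1)/15.6 = -0.6795; z_E = (5.74 − 4.21)/1.38 = 1.1087; E_B = (-0.6795 − 1.1087)/√2 = -1.2644.
E_A − E_B = 0.9205 − (-1.2644) = 2.1849 ≈ 2.18.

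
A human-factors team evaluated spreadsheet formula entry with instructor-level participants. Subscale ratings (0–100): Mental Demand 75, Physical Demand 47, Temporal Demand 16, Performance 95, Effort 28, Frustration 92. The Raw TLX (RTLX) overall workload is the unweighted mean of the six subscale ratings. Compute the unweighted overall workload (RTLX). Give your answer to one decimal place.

58.8

Sum of ratings = 75 + 47 + 16 + 95 + 28 + 92 = 353.
RTLX = 353 / 6 = 58.8333 ≈ 58.8.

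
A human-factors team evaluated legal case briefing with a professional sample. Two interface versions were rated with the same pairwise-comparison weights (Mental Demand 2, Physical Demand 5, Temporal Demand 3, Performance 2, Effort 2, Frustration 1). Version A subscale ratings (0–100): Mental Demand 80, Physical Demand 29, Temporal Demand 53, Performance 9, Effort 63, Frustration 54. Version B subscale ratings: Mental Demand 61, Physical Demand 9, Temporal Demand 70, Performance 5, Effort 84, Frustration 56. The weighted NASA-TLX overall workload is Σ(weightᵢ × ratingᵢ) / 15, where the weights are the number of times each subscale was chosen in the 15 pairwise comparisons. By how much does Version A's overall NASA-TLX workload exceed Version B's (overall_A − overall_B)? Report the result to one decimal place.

3.4

Version A weighted sum = 2·80 + 5·29 + 3·53 + 2·9 + 2·63 + 1·54 = 160 + 145 + 159 + 18 + 126 + 54 = 662; overall_A = 662/15 = 44.1333.
Version B weighted sum = 2·61 + 5·9 + 3·70 + 2·5 + 2·84 + 1·56 = 122 + 45 + 210 + 10 + 168 + 56 = 611; overall_B = 611/15 = 40.7333.
Difference = 44.1333 − 40.7333 = 3.4000 ≈ 3.4.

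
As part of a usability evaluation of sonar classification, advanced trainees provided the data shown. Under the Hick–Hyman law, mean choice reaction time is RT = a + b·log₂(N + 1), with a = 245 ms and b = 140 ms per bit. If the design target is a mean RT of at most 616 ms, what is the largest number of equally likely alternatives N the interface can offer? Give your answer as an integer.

5

Set 245 + 140·log₂(N + 1) ≤ 616.
log₂(N + 1) ≤ (616 − 245) / 140 = 2.6500.
N + 1 ≤ 2^2.6500 = 6.2767.
N ≤ 5.2767, so the largest integer N is 5.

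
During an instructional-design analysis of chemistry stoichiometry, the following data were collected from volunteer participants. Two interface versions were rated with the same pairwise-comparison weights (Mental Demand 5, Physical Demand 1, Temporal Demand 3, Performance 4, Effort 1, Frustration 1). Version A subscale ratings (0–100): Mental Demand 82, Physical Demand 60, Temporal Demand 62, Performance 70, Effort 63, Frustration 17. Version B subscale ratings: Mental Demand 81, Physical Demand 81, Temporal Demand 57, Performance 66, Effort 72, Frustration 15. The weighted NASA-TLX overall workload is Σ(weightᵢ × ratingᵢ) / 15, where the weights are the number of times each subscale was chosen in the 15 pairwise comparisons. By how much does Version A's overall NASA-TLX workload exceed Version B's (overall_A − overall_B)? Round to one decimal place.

Version A weighted sum = 5·82 + 1·60 + 3·62 + 4·70 + 1·63 + 1·17 = 410 + 60 + 186 + 280 + 63 + 17 = 1016; overall_A = 1016/15 = 67.7333.
Version B weighted sum = 5·81 + 1·81 + 3·57 + 4·66 + 1·72 + 1·15 = 405 + 81 + 171 + 264 + 72 + 15 = 1008; overall_B = 1008/15 = 67.2000.
Difference = 67.7333 − 67.2000 = 0.5333 ≈ 0.5.

0.5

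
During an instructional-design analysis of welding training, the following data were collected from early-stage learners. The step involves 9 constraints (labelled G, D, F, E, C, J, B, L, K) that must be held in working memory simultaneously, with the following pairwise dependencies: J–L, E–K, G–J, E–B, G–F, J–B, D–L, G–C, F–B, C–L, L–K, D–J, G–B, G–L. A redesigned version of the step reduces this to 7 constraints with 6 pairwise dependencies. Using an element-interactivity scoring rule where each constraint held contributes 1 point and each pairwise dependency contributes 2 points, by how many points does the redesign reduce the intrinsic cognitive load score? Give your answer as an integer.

Original: 9 × 1 + 14 × 2 = 9 + 28 = 37.
Redesigned: 7 × 1 + 6 × 2 = 7 + 12 = 19.
Reduction = 37 − 19 = 18.

18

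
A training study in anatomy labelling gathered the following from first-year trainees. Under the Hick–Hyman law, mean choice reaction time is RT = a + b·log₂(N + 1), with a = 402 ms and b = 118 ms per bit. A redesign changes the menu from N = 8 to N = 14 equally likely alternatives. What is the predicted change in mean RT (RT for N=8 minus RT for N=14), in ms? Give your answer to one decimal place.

RT(8) = 402 + 118·log₂(9) = 402 + 118·3.1699 = 776.0482 ms.
RT(14) = 402 + 118·log₂(15) = 402 + 118·3.9069 = 863.0142 ms.
Difference = 776.0482 − 863.0142 = -86.9660 ≈ -87.0 ms.

-87.0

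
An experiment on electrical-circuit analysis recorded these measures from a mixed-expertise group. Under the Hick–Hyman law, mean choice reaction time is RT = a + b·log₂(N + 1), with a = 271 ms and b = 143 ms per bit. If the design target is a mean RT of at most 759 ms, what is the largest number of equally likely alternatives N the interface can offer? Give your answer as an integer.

Set 271 + 143·log₂(N + 1) ≤ 759.
log₂(N + 1) ≤ (759 − 271) / 143 = 3.4126.
N + 1 ≤ 2^3.4126 = 10.6487.
N ≤ 9.6487, so the largest integer N is 9.

9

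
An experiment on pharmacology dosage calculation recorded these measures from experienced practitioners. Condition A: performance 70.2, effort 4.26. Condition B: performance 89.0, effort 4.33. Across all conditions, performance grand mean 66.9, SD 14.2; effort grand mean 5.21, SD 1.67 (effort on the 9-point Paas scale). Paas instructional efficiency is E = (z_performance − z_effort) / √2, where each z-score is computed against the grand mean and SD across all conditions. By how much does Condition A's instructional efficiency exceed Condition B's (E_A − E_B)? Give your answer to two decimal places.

-0.91

Condition A: z_P = (70.2 − 66.9)/14.2 = 0.2324; z_E = (4.26 − 5.21)/1.67 = -0.5689; E_A = (0.2324 − (-0.5689))/√2 = 0.5666.
Condition B: z_P = (89.0 − 66.9)/14.2 = 1.5563; z_E = (4.33 − 5.21)/1.67 = -0.5269; E_B = (1.5563 − (-0.5269))/√2 = 1.4730.
E_A − E_B = 0.5666 − 1.4730 = -0.9064 ≈ -0.91.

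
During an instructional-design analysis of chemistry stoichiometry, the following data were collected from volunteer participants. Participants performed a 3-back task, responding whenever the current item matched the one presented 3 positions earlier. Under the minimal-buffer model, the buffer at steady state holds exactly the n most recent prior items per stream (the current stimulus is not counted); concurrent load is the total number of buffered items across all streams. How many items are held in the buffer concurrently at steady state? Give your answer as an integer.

3

The buffer holds the 3 most recent prior items.
Steady-state concurrent load = 3 items.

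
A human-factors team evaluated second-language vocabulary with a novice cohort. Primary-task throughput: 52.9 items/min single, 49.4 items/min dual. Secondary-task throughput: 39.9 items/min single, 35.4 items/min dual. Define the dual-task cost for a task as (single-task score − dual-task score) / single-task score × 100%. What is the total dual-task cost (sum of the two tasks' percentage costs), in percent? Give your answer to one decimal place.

Primary cost = (52.9 − 49.4) / 52.9 × 100% = 6.6163%.
Secondary cost = (39.9 − 35.4) / 39.9 × 100% = 11.2782%.
Total = 6.6163% + 11.2782% = 17.8945% ≈ 17.9%.

17.9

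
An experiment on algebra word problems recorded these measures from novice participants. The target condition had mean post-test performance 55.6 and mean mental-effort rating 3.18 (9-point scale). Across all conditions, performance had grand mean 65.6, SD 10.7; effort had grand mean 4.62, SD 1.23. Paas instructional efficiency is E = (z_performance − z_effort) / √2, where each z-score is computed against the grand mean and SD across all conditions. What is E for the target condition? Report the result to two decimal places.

z_performance = (55.6 − 65.6) / 10.7 = -10.0000 / 10.7 = -0.9346.
z_effort = (3.18 − 4.62) / 1.23 = -1.4400 / 1.23 = -1.1707.
z_P − z_E = -0.9346 − (-1.1707) = 0.2361.
E = 0.2361 / √2 = 0.2361 / 1.41421 = 0.1669 ≈ 0.17.

0.17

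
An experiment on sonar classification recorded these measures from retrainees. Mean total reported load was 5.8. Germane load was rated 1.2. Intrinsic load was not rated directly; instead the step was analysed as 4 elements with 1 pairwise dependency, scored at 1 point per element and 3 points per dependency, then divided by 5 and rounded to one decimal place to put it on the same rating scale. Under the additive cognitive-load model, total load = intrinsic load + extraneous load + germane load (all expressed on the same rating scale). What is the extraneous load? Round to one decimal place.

Intrinsic (element-interactivity): (4 × 1 + 1 × 3) / 5 = 7 / 5 = 1.4000 → 1.4.
extraneous load = total − intrinsic − germane
             = 5.8 − 1.4 − 1.2 = 3.2.

3.2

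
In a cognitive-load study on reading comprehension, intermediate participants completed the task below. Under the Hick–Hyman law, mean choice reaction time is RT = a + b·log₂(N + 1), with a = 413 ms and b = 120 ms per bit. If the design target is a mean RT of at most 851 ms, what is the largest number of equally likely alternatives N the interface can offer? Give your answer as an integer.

Set 413 + 120·log₂(N + 1) ≤ 851.
log₂(N + 1) ≤ (851 − 413) / 120 = 3.6500.
N + 1 ≤ 2^3.6500 = 12.5533.
N ≤ 11.5533, so the largest integer N is 11.

11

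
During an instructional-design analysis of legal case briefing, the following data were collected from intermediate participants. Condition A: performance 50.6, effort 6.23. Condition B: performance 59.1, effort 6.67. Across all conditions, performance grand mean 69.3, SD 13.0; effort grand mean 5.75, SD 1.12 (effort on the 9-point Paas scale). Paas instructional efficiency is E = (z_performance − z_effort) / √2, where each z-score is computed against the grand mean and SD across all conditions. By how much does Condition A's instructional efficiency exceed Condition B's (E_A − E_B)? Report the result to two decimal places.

-0.18

Condition A: z_P = (50.6 − 69.3)/13.0 = -1.4385; z_E = (6.23 − 5.75)/1.12 = 0.4286; E_A = (-1.4385 − 0.4286)/√2 = -1.3202.
Condition B: z_P = (59.1 − 69.3)/13.0 = -0.7846; z_E = (6.67 − 5.75)/1.12 = 0.8214; E_B = (-0.7846 − 0.8214)/√2 = -1.1356.
E_A − E_B = -1.3202 − (-1.1356) = -0.1846 ≈ -0.18.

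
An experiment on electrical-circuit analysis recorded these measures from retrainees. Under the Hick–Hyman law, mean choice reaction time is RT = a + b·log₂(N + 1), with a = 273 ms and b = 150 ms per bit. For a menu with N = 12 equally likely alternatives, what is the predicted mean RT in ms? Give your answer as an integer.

log₂(12 + 1) = log₂(13) = 3.7004.
RT = 273 + 150 × 3.7004 = 273 + 555.0600 = 828.0600 ms.
≈ 828 ms.

828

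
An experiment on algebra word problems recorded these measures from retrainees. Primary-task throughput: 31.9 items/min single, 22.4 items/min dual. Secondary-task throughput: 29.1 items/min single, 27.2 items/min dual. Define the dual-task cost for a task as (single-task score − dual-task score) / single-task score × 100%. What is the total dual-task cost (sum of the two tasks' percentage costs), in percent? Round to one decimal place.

36.3

Primary cost = (31.9 − 22.4) / 31.9 × 100% = 29.7806%.
Secondary cost = (29.1 − 27.2) / 29.1 × 100% = 6.5292%.
Total = 29.7806% + 6.5292% = 36.3098% ≈ 36.3%.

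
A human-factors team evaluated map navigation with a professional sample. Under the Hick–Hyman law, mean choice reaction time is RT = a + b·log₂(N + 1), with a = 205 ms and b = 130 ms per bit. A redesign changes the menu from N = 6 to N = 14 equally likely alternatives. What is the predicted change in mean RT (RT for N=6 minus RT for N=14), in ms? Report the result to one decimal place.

-142.9

RT(6) = 205 + 130·log₂(7) = 205 + 130·2.8074 = 569.9620 ms.
RT(14) = 205 + 130·log₂(15) = 205 + 130·3.9069 = 712.8970 ms.
Difference = 569.9620 − 712.8970 = -142.9350 ≈ -142.9 ms.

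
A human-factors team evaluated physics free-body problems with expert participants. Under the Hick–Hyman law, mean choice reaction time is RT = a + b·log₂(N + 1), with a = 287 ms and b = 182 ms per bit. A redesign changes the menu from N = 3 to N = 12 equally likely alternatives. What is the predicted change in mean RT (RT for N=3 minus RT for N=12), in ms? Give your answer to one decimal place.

RT(3) = 287 + 182·log₂(4) = 287 + 182·2.0000 = 651.0000 ms.
RT(12) = 287 + 182·log₂(13) = 287 + 182·3.7004 = 960.4728 ms.
Difference = 651.0000 − 960.4728 = -309.4728 ≈ -309.5 ms.

-309.5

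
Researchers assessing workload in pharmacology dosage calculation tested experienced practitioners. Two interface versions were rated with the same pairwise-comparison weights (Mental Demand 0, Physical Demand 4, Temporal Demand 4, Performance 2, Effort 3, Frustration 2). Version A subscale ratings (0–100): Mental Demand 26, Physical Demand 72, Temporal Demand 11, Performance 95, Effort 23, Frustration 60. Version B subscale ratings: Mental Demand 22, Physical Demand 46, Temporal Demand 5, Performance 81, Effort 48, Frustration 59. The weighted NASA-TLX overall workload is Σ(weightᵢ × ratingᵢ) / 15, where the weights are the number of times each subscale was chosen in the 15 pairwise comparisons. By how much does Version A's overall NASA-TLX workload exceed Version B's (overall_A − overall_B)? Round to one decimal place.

5.5

Version A weighted sum = 0·26 + 4·72 + 4·11 + 2·95 + 3·23 + 2·60 = 0 + 288 + 44 + 190 + 69 + 120 = 711; overall_A = 711/15 = 47.4000.
Version B weighted sum = 0·22 + 4·46 + 4·5 + 2·81 + 3·48 + 2·59 = 0 + 184 + 20 + 162 + 144 + 118 = 628; overall_B = 628/15 = 41.8667.
Difference = 47.4000 − 41.8667 = 5.5333 ≈ 5.5.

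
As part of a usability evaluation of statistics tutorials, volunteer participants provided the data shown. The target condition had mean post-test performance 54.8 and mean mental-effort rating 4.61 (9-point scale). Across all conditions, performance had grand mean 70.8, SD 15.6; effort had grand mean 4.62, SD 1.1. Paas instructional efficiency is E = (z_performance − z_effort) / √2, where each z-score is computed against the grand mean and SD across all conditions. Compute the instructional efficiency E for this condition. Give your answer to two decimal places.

-0.72

z_performance = (54.8 − 70.8) / 15.6 = -16.0000 / 15.6 = -1.0256.
z_effort = (4.61 − 4.62) / 1.1 = -0.0100 / 1.1 = -0.0091.
z_P − z_E = -1.0256 − (-0.0091) = -1.0165.
E = -1.0165 / √2 = -1.0165 / 1.41421 = -0.7188 ≈ -0.72.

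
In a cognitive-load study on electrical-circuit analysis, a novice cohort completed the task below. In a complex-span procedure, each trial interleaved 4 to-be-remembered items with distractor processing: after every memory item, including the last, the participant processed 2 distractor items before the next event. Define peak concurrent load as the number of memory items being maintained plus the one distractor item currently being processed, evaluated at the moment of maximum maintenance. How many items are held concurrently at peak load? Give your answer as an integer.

Maintenance is greatest during the distractor(s) after memory item 4: all 4 memory items are being held.
One distractor item is concurrently being processed.
Peak concurrent load = 4 + 1 = 5 items.

5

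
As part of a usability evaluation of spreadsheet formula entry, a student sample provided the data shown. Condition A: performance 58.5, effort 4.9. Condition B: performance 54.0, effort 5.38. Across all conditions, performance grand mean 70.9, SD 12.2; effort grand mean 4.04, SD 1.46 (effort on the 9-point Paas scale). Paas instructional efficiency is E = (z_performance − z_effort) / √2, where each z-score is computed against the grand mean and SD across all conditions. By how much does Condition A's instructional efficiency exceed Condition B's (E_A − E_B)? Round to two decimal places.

Condition A: z_P = (58.5 − 70.9)/12.2 = -1.0164; z_E = (4.9 − 4.04)/1.46 = 0.5890; E_A = (-1.0164 − 0.5890)/√2 = -1.1352.
Condition B: z_P = (54.0 − 70.9)/12.2 = -1.3852; z_E = (5.38 − 4.04)/1.46 = 0.9178; E_B = (-1.3852 − 0.9178)/√2 = -1.6285.
E_A − E_B = -1.1352 − (-1.6285) = 0.4933 ≈ 0.49.

0.49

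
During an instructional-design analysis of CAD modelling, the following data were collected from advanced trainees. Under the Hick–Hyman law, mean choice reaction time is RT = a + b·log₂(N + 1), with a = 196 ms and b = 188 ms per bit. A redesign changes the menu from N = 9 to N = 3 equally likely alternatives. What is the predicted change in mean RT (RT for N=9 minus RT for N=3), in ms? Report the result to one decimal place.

RT(9) = 196 + 188·log₂(10) = 196 + 188·3.3219 = 820.5172 ms.
RT(3) = 196 + 188·log₂(4) = 196 + 188·2.0000 = 572.0000 ms.
Difference = 820.5172 − 572.0000 = 248.5172 ≈ 248.5 ms.

248.5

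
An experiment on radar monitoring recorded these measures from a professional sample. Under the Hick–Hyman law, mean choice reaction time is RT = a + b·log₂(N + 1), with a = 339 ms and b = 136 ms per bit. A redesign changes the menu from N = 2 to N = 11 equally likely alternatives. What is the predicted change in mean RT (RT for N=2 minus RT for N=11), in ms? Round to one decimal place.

-272.0

RT(2) = 339 + 136·log₂(3) = 339 + 136·1.5850 = 554.5600 ms.
RT(11) = 339 + 136·log₂(12) = 339 + 136·3.5850 = 826.5600 ms.
Difference = 554.5600 − 826.5600 = -272.0000 ≈ -272.0 ms.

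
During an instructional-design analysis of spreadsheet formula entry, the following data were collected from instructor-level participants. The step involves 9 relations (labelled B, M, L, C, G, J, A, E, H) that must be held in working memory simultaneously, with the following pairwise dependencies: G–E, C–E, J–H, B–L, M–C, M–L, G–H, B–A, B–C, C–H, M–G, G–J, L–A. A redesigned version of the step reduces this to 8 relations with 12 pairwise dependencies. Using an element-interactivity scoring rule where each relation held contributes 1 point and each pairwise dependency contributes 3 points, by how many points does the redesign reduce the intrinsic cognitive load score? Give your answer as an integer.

4

Original: 9 × 1 + 13 × 3 = 9 + 39 = 48.
Redesigned: 8 × 1 + 12 × 3 = 8 + 36 = 44.
Reduction = 48 − 44 = 4.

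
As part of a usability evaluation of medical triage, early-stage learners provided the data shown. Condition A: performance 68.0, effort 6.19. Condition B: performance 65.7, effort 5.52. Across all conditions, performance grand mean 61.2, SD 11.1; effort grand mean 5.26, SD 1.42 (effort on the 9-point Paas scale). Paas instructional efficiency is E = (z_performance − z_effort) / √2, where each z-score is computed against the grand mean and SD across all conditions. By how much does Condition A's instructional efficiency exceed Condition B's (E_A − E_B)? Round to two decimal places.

Condition A: z_P = (68.0 − 61.2)/11.1 = 0.6126; z_E = (6.19 − 5.26)/1.42 = 0.6549; E_A = (0.6126 − 0.6549)/√2 = -0.0299.
Condition B: z_P = (65.7 − 61.2)/11.1 = 0.4054; z_E = (5.52 − 5.26)/1.42 = 0.1831; E_B = (0.4054 − 0.1831)/√2 = 0.1572.
E_A − E_B = -0.0299 − 0.1572 = -0.1871 ≈ -0.19.

-0.19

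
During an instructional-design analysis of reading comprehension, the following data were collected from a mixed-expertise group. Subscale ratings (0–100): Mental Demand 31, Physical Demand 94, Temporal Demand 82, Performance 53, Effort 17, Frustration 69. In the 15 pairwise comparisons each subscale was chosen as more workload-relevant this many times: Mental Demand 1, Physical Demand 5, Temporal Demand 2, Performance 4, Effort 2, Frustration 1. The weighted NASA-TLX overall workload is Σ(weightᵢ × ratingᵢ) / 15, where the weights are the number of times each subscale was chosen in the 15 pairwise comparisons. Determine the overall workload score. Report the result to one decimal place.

The tallies are the weights (they sum to 15).
Weighted sum = 1·31 + 5·94 + 2·82 + 4·53 + 2·17 + 1·69
            = 31 + 470 + 164 + 212 + 34 + 69 = 980.
Overall workload = 980 / 15 = 65.3333 ≈ 65.3.

65.3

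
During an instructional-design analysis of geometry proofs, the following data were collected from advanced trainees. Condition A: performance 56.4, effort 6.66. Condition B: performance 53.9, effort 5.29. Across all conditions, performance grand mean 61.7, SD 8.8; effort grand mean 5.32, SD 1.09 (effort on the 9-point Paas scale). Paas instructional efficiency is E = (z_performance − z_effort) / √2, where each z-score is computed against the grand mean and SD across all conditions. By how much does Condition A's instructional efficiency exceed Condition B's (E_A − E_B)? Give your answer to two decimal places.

-0.69

Condition A: z_P = (56.4 − 61.7)/8.8 = -0.6023; z_E = (6.66 − 5.32)/1.09 = 1.2294; E_A = (-0.6023 − 1.2294)/√2 = -1.2952.
Condition B: z_P = (53.9 − 61.7)/8.8 = -0.8864; z_E = (5.29 − 5.32)/1.09 = -0.0275; E_B = (-0.8864 − (-0.0275))/√2 = -0.6073.
E_A − E_B = -1.2952 − (-0.6073) = -0.6879 ≈ -0.69.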